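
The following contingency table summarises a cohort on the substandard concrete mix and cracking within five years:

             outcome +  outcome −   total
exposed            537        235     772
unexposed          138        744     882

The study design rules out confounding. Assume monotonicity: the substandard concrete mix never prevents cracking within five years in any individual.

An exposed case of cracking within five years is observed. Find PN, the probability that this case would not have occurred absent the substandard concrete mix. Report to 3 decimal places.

PN ≈ 0.775

p₁ = P(outcome | exposed) = 537/772 = 0.6956
p₀ = P(outcome | unexposed) = 138/882 = 0.15646
Under exogeneity and monotonicity, PN = (p₁ − p₀)/p₁.
PN = (0.6956 − 0.15646) / 0.6956 ≈ 0.7751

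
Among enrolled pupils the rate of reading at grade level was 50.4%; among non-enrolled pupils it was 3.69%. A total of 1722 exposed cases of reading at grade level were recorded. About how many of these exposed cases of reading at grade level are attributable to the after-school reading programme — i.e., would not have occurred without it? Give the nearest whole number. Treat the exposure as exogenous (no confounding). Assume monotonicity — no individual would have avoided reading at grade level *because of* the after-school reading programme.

p₁ = 0.504, p₀ = 0.0369.
PN = (p₁ − p₀)/p₁ = (0.504 − 0.0369) / 0.504 ≈ 0.92679.
Attributable cases ≈ PN × (exposed cases) = 0.92679 × 1722 ≈ 1595.92.

about 1596 cases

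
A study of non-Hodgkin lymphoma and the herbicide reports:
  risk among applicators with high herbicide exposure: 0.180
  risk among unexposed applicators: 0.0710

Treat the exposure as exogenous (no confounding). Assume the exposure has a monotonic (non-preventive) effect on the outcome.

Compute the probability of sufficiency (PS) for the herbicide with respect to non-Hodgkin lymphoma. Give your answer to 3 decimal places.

Let p₁ = 0.18, p₀ = 0.071.
Under exogeneity and monotonicity, PS = (p₁ − p₀) / (1 − p₀).
PS = (0.18 − 0.071) / (1 − 0.071) = 0.109 / 0.929 ≈ 0.1173

PS ≈ 0.117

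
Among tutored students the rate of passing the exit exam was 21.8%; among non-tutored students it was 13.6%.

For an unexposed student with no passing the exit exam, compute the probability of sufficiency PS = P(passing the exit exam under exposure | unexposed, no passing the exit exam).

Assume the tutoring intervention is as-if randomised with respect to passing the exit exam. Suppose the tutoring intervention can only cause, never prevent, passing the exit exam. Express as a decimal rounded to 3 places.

PS ≈ 0.095

p₁ = 0.218, p₀ = 0.136.
Under exogeneity and monotonicity, PS = (p₁ − p₀) / (1 − p₀).
PS = (0.218 − 0.136) / (1 − 0.136) = 0.082 / 0.864 ≈ 0.0949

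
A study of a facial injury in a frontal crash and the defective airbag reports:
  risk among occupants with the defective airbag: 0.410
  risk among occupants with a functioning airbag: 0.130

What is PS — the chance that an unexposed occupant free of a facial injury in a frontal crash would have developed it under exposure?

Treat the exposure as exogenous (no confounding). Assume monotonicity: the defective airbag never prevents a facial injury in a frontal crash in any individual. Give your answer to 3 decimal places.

PS ≈ 0.322

Let p₁ = 0.41, p₀ = 0.13.
Under exogeneity and monotonicity, PS = (p₁ − p₀) / (1 − p₀).
PS = (0.41 − 0.13) / (1 − 0.13) = 0.28 / 0.87 ≈ 0.3218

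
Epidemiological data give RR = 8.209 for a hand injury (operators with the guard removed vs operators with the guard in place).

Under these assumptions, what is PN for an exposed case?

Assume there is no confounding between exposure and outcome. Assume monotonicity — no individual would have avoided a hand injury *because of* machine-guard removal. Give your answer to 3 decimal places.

PN ≈ 0.878

Under exogeneity and monotonicity, PN = (RR − 1) / RR = 1 − 1/RR.
PN = (8.209 − 1) / 8.209 = 7.209 / 8.209 ≈ 0.8782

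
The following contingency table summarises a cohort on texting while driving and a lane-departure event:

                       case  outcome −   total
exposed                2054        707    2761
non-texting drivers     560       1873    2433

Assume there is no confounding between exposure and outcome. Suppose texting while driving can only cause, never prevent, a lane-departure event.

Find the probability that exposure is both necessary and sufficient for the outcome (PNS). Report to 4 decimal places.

PNS ≈ 0.5138

p₁ = P(outcome | exposed) = 2054/2761 = 0.74393
p₀ = P(outcome | unexposed) = 560/2433 = 0.23017
Under exogeneity and monotonicity, PNS = p₁ − p₀.
PNS = 0.74393 − 0.23017 = 0.51376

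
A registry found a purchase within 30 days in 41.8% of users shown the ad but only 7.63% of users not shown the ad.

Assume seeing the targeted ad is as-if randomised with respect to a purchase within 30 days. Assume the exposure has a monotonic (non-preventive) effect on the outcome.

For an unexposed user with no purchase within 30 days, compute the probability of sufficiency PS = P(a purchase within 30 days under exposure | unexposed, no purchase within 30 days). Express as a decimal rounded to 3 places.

p₁ = 0.418, p₀ = 0.0763.
Under exogeneity and monotonicity, PS = (p₁ − p₀) / (1 − p₀).
PS = (0.418 − 0.0763) / (1 − 0.0763) = 0.3417 / 0.9237 ≈ 0.3699

PS ≈ 0.370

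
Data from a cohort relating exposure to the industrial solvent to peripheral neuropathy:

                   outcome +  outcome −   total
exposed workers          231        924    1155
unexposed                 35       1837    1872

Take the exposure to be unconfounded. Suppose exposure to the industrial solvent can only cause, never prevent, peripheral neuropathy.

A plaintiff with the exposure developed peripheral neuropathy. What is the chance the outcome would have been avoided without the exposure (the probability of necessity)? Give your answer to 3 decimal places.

PN ≈ 0.907

p₁ = P(outcome | exposed) = 231/1155 = 0.2
p₀ = P(outcome | unexposed) = 35/1872 = 0.018697
Under exogeneity and monotonicity, PN = (p₁ − p₀) / p₁.
PN = (0.2 − 0.018697) / 0.2 = 0.1813 / 0.2 ≈ 0.9065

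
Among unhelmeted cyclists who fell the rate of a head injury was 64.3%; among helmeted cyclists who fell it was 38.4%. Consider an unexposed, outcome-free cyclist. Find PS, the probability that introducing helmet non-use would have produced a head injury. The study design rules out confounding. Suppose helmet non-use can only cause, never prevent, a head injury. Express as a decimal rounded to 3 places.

p₁ = 0.643, p₀ = 0.384.
Under exogeneity and monotonicity, PS = (p₁ − p₀) / (1 − p₀).
PS = (0.643 − 0.384) / (1 − 0.384) = 0.259 / 0.616 ≈ 0.4205

PS ≈ 0.420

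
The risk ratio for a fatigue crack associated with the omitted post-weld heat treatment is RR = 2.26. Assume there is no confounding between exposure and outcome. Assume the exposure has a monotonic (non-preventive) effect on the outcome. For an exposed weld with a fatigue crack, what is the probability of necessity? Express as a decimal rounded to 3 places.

PN ≈ 0.558

Under exogeneity and monotonicity, PN = (RR − 1) / RR = 1 − 1/RR.
PN = (2.26 − 1) / 2.26 = 1.26 / 2.26 ≈ 0.5575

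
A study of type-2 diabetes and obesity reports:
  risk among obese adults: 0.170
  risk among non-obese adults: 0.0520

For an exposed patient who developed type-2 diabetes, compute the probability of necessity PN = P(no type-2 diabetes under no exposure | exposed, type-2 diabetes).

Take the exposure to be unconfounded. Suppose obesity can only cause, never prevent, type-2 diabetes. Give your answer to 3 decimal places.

PN ≈ 0.694

Let p₁ = 0.17, p₀ = 0.052.
Under exogeneity and monotonicity, PN = (p₁ − p₀) / p₁.
PN = (0.17 − 0.052) / 0.17 = 0.118 / 0.17 ≈ 0.6941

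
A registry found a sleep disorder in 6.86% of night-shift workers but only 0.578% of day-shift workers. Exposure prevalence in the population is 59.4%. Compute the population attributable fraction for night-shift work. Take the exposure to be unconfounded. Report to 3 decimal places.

p₁ = 0.0686, p₀ = 0.00578.
Overall risk P(Y=1) = π·p₁ + (1−π)·p₀ = 0.594×0.0686 + 0.406×0.00578 = 0.043095.
Under exogeneity, PAF = [P(Y=1) − p₀] / P(Y=1).
PAF = (0.043095 − 0.00578) / 0.043095 ≈ 0.8659

PAF ≈ 0.866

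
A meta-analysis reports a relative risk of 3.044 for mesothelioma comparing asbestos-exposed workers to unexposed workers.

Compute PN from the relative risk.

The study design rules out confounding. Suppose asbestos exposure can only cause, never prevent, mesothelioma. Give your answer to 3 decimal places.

PN ≈ 0.671

Under exogeneity and monotonicity, PN = (RR − 1) / RR = 1 − 1/RR.
PN = (3.044 − 1) / 3.044 = 2.044 / 3.044 ≈ 0.6715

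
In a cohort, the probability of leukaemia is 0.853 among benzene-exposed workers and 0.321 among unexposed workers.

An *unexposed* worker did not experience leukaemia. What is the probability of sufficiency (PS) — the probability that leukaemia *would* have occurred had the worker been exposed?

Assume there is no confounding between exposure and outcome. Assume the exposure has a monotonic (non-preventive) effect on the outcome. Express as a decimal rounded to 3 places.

PS ≈ 0.784

Let p₁ = 0.853, p₀ = 0.321.
Under exogeneity and monotonicity, PS = (p₁ − p₀) / (1 − p₀).
PS = (0.853 − 0.321) / (1 − 0.321) = 0.532 / 0.679 ≈ 0.7835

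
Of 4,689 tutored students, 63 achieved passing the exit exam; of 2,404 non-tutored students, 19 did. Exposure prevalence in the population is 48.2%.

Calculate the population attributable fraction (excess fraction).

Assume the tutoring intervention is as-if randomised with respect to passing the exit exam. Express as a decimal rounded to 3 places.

PAF ≈ 0.252

p₁ = P(outcome | exposed) = 63/4689 = 0.013436
p₀ = P(outcome | unexposed) = 19/2404 = 0.0079035
Overall risk P(Y=1) = π·p₁ + (1−π)·p₀ = 0.482×0.013436 + 0.518×0.0079035 = 0.01057.
Under exogeneity, PAF = [P(Y=1) − p₀] / P(Y=1).
PAF = (0.01057 − 0.0079035) / 0.01057 ≈ 0.2523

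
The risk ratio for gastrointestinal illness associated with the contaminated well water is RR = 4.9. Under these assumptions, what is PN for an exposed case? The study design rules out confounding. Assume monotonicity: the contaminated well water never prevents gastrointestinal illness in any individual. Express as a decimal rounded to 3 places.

Under exogeneity and monotonicity, PN = (RR − 1) / RR = 1 − 1/RR.
PN = (4.9 − 1) / 4.9 = 3.9 / 4.9 ≈ 0.7959

PN ≈ 0.796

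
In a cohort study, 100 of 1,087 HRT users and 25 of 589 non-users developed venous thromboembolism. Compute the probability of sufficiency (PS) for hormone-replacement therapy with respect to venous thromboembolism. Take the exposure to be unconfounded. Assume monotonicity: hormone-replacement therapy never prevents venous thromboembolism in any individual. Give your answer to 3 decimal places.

PS ≈ 0.052

p₁ = P(outcome | exposed) = 100/1087 = 0.091996
p₀ = P(outcome | unexposed) = 25/589 = 0.042445
Under exogeneity and monotonicity, PS = (p₁ − p₀) / (1 − p₀).
PS = (0.091996 − 0.042445) / (1 − 0.042445) = 0.049551 / 0.95756 ≈ 0.0517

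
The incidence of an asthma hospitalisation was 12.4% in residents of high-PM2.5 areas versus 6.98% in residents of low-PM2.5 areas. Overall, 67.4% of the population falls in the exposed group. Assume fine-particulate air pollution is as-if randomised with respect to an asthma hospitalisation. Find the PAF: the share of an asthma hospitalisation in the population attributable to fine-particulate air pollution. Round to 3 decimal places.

PAF ≈ 0.344

p₁ = 0.124, p₀ = 0.0698.
Overall risk P(Y=1) = π·p₁ + (1−π)·p₀ = 0.674×0.124 + 0.326×0.0698 = 0.10633.
Under exogeneity, PAF = [P(Y=1) − p₀] / P(Y=1).
PAF = (0.10633 − 0.0698) / 0.10633 ≈ 0.3436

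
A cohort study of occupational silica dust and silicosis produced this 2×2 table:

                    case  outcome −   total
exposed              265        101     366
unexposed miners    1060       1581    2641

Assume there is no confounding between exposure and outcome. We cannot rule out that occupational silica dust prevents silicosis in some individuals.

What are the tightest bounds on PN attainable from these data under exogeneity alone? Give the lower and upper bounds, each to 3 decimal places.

0.446 ≤ PN ≤ 0.827

p₁ = P(outcome | exposed) = 265/366 = 0.72404
p₀ = P(outcome | unexposed) = 1060/2641 = 0.40136
Under exogeneity alone the bounds on PN are max{0,(p₁−p₀)/p₁} ≤ PN ≤ min{1,(1−p₀)/p₁}.
  lower = (p₁ − p₀)/p₁ = 0.32268 / 0.72404 ≈ 0.4457
  upper = min{1, (1 − p₀)/p₁} = 0.59864 / 0.72404 ≈ 0.8268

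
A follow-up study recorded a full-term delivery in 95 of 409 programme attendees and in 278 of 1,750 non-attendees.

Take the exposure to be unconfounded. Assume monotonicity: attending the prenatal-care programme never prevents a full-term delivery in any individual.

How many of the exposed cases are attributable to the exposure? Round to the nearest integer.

about 30 cases

p₁ = P(outcome | exposed) = 95/409 = 0.23227
p₀ = P(outcome | unexposed) = 278/1750 = 0.15886
PN = (p₁ − p₀)/p₁ = (0.23227 − 0.15886) / 0.23227 ≈ 0.31608.
Attributable cases ≈ PN × (exposed cases) = 0.31608 × 95 ≈ 30.03.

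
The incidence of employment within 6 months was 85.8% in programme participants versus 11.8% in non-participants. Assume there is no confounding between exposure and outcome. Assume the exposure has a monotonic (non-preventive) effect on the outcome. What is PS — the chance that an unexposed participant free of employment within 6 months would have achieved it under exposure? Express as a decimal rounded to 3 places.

p₁ = 0.858, p₀ = 0.118.
Under exogeneity and monotonicity, PS = (p₁ − p₀) / (1 − p₀).
PS = (0.858 − 0.118) / (1 − 0.118) = 0.74 / 0.882 ≈ 0.8390

PS ≈ 0.839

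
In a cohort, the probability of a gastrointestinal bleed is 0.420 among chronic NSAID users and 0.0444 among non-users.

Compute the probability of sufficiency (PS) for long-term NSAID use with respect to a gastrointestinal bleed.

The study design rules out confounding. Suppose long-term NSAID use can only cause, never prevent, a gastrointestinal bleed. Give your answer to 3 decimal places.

Let p₁ = 0.42, p₀ = 0.0444.
Under exogeneity and monotonicity, PS = (p₁ − p₀) / (1 − p₀).
PS = (0.42 − 0.0444) / (1 − 0.0444) = 0.3756 / 0.9556 ≈ 0.3931

PS ≈ 0.393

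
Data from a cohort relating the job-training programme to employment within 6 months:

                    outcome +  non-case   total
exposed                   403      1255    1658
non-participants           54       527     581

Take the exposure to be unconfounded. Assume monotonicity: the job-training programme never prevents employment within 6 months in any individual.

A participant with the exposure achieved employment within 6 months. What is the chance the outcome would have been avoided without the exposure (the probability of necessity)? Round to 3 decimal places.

PN ≈ 0.618

p₁ = P(outcome | exposed) = 403/1658 = 0.24306
p₀ = P(outcome | unexposed) = 54/581 = 0.092943
Under exogeneity and monotonicity, PN = (p₁ − p₀) / p₁.
PN = (0.24306 − 0.092943) / 0.24306 = 0.15012 / 0.24306 ≈ 0.6176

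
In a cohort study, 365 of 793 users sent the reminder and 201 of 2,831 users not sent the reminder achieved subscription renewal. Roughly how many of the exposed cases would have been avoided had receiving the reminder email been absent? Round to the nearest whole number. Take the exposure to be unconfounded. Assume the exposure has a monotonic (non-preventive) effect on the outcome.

about 309 cases

p₁ = P(outcome | exposed) = 365/793 = 0.46028
p₀ = P(outcome | unexposed) = 201/2831 = 0.071
PN = (p₁ − p₀)/p₁ = (0.46028 − 0.071) / 0.46028 ≈ 0.84575.
Attributable cases ≈ PN × (exposed cases) = 0.84575 × 365 ≈ 308.70.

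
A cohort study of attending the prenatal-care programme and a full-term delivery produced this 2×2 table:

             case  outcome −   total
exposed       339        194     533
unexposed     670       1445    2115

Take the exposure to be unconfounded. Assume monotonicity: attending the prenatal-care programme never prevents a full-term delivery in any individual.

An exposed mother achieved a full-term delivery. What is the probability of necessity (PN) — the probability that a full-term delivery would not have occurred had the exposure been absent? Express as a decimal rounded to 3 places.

PN ≈ 0.502

p₁ = P(outcome | exposed) = 339/533 = 0.63602
p₀ = P(outcome | unexposed) = 670/2115 = 0.31678
Under exogeneity and monotonicity, PN = (p₁ − p₀) / p₁.
PN = (0.63602 − 0.31678) / 0.63602 = 0.31924 / 0.63602 ≈ 0.5019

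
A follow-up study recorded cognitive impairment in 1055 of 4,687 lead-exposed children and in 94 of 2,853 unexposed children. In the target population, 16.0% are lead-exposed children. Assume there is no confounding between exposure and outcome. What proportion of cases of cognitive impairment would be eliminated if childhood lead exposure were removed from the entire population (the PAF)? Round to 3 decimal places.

PAF ≈ 0.483

p₁ = P(outcome | exposed) = 1055/4687 = 0.22509
p₀ = P(outcome | unexposed) = 94/2853 = 0.032948
Overall risk P(Y=1) = π·p₁ + (1−π)·p₀ = 0.16×0.22509 + 0.84×0.032948 = 0.063691.
Under exogeneity, PAF = [P(Y=1) − p₀] / P(Y=1).
PAF = (0.063691 − 0.032948) / 0.063691 ≈ 0.4827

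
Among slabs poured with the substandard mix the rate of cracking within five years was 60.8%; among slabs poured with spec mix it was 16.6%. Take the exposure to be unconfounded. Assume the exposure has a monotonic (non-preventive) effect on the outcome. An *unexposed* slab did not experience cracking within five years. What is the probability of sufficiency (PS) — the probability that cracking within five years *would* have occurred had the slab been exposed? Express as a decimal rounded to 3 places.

PS ≈ 0.530

p₁ = 0.608, p₀ = 0.166.
Under exogeneity and monotonicity, PS = (p₁ − p₀) / (1 − p₀).
PS = (0.608 − 0.166) / (1 − 0.166) = 0.442 / 0.834 ≈ 0.5300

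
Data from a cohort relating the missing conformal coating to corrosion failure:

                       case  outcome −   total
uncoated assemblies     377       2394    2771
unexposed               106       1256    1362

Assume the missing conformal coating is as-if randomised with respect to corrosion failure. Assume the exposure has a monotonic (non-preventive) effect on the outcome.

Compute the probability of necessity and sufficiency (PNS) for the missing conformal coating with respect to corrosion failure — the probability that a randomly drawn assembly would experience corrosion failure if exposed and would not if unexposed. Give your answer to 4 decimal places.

PNS ≈ 0.0582

p₁ = P(outcome | exposed) = 377/2771 = 0.13605
p₀ = P(outcome | unexposed) = 106/1362 = 0.077827
Under exogeneity and monotonicity, PNS = p₁ − p₀.
PNS = 0.13605 − 0.077827 = 0.058225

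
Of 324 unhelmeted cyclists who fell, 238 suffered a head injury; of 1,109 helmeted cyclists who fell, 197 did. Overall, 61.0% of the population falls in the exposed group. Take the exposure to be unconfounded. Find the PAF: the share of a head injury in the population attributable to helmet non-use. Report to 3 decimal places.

p₁ = P(outcome | exposed) = 238/324 = 0.73457
p₀ = P(outcome | unexposed) = 197/1109 = 0.17764
Overall risk P(Y=1) = π·p₁ + (1−π)·p₀ = 0.61×0.73457 + 0.39×0.17764 = 0.51737.
Under exogeneity, PAF = [P(Y=1) − p₀] / P(Y=1).
PAF = (0.51737 − 0.17764) / 0.51737 ≈ 0.6566

PAF ≈ 0.657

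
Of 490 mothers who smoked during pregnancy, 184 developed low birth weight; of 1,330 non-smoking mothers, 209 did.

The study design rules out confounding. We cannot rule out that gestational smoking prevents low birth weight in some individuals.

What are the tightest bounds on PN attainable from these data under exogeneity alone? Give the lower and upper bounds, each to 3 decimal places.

0.582 ≤ PN ≤ 1.000

p₁ = P(outcome | exposed) = 184/490 = 0.37551
p₀ = P(outcome | unexposed) = 209/1330 = 0.15714
Under exogeneity alone the bounds on PN are max{0,(p₁−p₀)/p₁} ≤ PN ≤ min{1,(1−p₀)/p₁}.
  lower = (p₁ − p₀)/p₁ = 0.21837 / 0.37551 ≈ 0.5815
  upper = min{1, (1 − p₀)/p₁} = 0.84286 / 0.37551 ≈ 2.2446 → capped at 1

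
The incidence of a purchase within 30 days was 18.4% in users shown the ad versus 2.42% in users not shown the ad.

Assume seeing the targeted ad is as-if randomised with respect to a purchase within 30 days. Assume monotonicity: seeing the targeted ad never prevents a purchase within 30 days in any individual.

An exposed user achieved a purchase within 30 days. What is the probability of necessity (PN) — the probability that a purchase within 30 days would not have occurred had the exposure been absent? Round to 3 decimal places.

PN ≈ 0.868

p₁ = 0.184, p₀ = 0.0242.
Under exogeneity and monotonicity, PN = (p₁ − p₀) / p₁.
PN = (0.184 − 0.0242) / 0.184 = 0.1598 / 0.184 ≈ 0.8685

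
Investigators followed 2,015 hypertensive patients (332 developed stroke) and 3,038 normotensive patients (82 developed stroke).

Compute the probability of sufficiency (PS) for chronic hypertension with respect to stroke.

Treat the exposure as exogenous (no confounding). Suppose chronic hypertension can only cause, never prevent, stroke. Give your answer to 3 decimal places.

PS ≈ 0.142

p₁ = P(outcome | exposed) = 332/2015 = 0.16476
p₀ = P(outcome | unexposed) = 82/3038 = 0.026991
Under exogeneity and monotonicity, PS = (p₁ − p₀) / (1 − p₀).
PS = (0.16476 − 0.026991) / (1 − 0.026991) = 0.13777 / 0.97301 ≈ 0.1416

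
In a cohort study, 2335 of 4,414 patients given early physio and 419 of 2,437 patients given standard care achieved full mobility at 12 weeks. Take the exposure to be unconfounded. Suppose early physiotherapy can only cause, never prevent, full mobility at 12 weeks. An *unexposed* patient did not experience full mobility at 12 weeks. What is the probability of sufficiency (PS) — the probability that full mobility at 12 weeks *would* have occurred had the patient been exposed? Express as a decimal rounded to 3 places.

p₁ = P(outcome | exposed) = 2335/4414 = 0.529
p₀ = P(outcome | unexposed) = 419/2437 = 0.17193
Under exogeneity and monotonicity, PS = (p₁ − p₀) / (1 − p₀).
PS = (0.529 − 0.17193) / (1 − 0.17193) = 0.35707 / 0.82807 ≈ 0.4312

PS ≈ 0.431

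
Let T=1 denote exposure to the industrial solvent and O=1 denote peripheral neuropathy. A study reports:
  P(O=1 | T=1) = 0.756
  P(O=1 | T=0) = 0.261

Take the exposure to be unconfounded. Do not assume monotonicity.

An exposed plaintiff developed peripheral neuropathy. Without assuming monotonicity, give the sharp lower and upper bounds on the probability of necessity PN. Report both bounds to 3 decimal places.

Let p₁ = 0.756, p₀ = 0.261.
Under exogeneity alone the bounds on PN are max{0,(p₁−p₀)/p₁} ≤ PN ≤ min{1,(1−p₀)/p₁}.
  lower = (p₁ − p₀)/p₁ = 0.495 / 0.756 ≈ 0.6548
  upper = min{1, (1 − p₀)/p₁} = 0.739 / 0.756 ≈ 0.9775

0.655 ≤ PN ≤ 0.978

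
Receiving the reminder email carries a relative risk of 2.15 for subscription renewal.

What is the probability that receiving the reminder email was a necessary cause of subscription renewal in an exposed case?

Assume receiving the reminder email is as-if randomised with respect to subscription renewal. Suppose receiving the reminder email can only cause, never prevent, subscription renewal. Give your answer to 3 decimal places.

Under exogeneity and monotonicity, PN = (RR − 1) / RR = 1 − 1/RR.
PN = (2.15 − 1) / 2.15 = 1.15 / 2.15 ≈ 0.5349

PN ≈ 0.535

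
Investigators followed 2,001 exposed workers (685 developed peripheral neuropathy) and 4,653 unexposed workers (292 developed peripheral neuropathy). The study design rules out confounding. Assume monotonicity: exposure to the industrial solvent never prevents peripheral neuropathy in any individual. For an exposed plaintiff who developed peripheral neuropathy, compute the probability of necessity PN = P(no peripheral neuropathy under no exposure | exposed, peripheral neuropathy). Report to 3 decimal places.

PN ≈ 0.817

p₁ = P(outcome | exposed) = 685/2001 = 0.34233
p₀ = P(outcome | unexposed) = 292/4653 = 0.062755
Under exogeneity and monotonicity, PN = (p₁ − p₀) / p₁.
PN = (0.34233 − 0.062755) / 0.34233 = 0.27957 / 0.34233 ≈ 0.8167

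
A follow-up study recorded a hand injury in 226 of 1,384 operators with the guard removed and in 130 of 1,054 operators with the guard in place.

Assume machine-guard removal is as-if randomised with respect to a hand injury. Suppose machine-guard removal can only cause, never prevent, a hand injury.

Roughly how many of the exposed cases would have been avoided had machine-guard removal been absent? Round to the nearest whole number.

p₁ = P(outcome | exposed) = 226/1384 = 0.16329
p₀ = P(outcome | unexposed) = 130/1054 = 0.12334
PN = (p₁ − p₀)/p₁ = (0.16329 − 0.12334) / 0.16329 ≈ 0.24468.
Attributable cases ≈ PN × (exposed cases) = 0.24468 × 226 ≈ 55.30.

about 55 cases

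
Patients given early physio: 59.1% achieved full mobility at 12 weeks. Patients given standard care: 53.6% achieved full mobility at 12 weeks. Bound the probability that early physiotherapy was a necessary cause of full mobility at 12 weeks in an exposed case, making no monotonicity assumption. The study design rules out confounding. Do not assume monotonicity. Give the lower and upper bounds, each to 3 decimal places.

p₁ = 0.591, p₀ = 0.536.
Under exogeneity alone the bounds on PN are max{0,(p₁−p₀)/p₁} ≤ PN ≤ min{1,(1−p₀)/p₁}.
  lower = (p₁ − p₀)/p₁ = 0.055 / 0.591 ≈ 0.0931
  upper = min{1, (1 − p₀)/p₁} = 0.464 / 0.591 ≈ 0.7851

0.093 ≤ PN ≤ 0.785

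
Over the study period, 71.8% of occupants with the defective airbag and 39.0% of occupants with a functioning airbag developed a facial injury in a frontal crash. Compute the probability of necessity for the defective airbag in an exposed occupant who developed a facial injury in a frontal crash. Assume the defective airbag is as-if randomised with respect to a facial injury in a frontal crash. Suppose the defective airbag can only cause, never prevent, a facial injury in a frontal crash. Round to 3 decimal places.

PN ≈ 0.457

p₁ = 0.718, p₀ = 0.39.
Under exogeneity and monotonicity, PN = (p₁ − p₀) / p₁.
PN = (0.718 − 0.39) / 0.718 = 0.328 / 0.718 ≈ 0.4568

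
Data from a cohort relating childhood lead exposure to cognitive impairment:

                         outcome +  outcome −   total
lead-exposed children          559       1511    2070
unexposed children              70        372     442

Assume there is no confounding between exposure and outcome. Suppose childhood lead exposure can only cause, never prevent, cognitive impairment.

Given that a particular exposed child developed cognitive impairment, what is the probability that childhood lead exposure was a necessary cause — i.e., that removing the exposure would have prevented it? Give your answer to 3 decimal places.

p₁ = P(outcome | exposed) = 559/2070 = 0.27005
p₀ = P(outcome | unexposed) = 70/442 = 0.15837
Under exogeneity and monotonicity, PN = (p₁ − p₀)/p₁.
PN = (0.27005 − 0.15837) / 0.27005 ≈ 0.4135

PN ≈ 0.414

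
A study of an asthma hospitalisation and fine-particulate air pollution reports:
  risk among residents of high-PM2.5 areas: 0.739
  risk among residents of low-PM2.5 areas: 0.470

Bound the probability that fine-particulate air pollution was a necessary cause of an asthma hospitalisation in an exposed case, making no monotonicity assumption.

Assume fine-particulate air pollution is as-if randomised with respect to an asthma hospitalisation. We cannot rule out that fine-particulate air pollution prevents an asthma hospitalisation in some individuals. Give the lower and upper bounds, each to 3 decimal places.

0.364 ≤ PN ≤ 0.717

Let p₁ = 0.739, p₀ = 0.47.
Under exogeneity alone the bounds on PN are max{0,(p₁−p₀)/p₁} ≤ PN ≤ min{1,(1−p₀)/p₁}.
  lower = (p₁ − p₀)/p₁ = 0.269 / 0.739 ≈ 0.3640
  upper = min{1, (1 − p₀)/p₁} = 0.53 / 0.739 ≈ 0.7172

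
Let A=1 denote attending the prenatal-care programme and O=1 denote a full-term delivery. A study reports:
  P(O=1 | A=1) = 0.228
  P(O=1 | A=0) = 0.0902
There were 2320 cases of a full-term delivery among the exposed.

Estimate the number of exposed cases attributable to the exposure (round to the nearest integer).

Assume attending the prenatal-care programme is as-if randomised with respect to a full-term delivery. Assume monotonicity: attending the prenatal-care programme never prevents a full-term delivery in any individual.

Let p₁ = 0.228, p₀ = 0.0902.
PN = (p₁ − p₀)/p₁ = (0.228 − 0.0902) / 0.228 ≈ 0.60439.
Attributable cases ≈ PN × (exposed cases) = 0.60439 × 2320 ≈ 1402.18.

about 1402 cases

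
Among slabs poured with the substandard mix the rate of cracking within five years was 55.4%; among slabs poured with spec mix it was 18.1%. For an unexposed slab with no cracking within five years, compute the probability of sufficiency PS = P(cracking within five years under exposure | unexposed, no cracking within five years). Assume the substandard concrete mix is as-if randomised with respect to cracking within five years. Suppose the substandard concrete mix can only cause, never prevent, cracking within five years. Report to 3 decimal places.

PS ≈ 0.455

p₁ = 0.554, p₀ = 0.181.
Under exogeneity and monotonicity, PS = (p₁ − p₀) / (1 − p₀).
PS = (0.554 − 0.181) / (1 − 0.181) = 0.373 / 0.819 ≈ 0.4554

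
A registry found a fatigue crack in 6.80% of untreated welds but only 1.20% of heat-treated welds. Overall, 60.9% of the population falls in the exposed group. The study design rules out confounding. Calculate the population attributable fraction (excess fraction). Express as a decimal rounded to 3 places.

PAF ≈ 0.740

p₁ = 0.068, p₀ = 0.012.
Overall risk P(Y=1) = π·p₁ + (1−π)·p₀ = 0.609×0.068 + 0.391×0.012 = 0.046104.
Under exogeneity, PAF = [P(Y=1) − p₀] / P(Y=1).
PAF = (0.046104 − 0.012) / 0.046104 ≈ 0.7397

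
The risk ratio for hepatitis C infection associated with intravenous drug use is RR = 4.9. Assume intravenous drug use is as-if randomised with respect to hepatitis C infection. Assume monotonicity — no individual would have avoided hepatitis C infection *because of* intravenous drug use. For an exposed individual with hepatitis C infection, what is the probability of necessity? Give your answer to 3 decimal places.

Under exogeneity and monotonicity, PN = (RR − 1) / RR = 1 − 1/RR.
PN = (4.9 − 1) / 4.9 = 3.9 / 4.9 ≈ 0.7959

PN ≈ 0.796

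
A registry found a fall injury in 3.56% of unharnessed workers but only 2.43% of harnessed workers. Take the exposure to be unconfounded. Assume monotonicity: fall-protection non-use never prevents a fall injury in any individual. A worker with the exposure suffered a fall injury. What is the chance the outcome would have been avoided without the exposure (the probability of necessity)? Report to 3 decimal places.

PN ≈ 0.317

p₁ = 0.0356, p₀ = 0.0243.
Under exogeneity and monotonicity, PN = (p₁ − p₀) / p₁.
PN = (0.0356 − 0.0243) / 0.0356 = 0.0113 / 0.0356 ≈ 0.3174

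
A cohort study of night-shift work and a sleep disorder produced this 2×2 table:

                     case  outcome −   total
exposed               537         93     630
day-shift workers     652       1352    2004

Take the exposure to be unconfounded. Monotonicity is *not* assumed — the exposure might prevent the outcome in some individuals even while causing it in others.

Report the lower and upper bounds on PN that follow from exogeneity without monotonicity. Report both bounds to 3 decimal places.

0.618 ≤ PN ≤ 0.791

p₁ = P(outcome | exposed) = 537/630 = 0.85238
p₀ = P(outcome | unexposed) = 652/2004 = 0.32535
Under exogeneity alone the bounds on PN are max{0,(p₁−p₀)/p₁} ≤ PN ≤ min{1,(1−p₀)/p₁}.
  lower = (p₁ − p₀)/p₁ = 0.52703 / 0.85238 ≈ 0.6183
  upper = min{1, (1 − p₀)/p₁} = 0.67465 / 0.85238 ≈ 0.7915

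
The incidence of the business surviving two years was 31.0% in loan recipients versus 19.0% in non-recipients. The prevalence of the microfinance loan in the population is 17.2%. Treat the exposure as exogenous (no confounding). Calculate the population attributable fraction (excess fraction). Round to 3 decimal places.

PAF ≈ 0.098

p₁ = 0.31, p₀ = 0.19.
Overall risk P(Y=1) = π·p₁ + (1−π)·p₀ = 0.172×0.31 + 0.828×0.19 = 0.21064.
Under exogeneity, PAF = [P(Y=1) − p₀] / P(Y=1).
PAF = (0.21064 − 0.19) / 0.21064 ≈ 0.0980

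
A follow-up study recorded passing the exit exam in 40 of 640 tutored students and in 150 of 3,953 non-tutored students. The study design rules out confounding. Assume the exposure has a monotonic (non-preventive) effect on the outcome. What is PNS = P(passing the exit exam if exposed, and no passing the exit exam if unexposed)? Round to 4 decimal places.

p₁ = P(outcome | exposed) = 40/640 = 0.0625
p₀ = P(outcome | unexposed) = 150/3953 = 0.037946
Under exogeneity and monotonicity, PNS = p₁ − p₀.
PNS = 0.0625 − 0.037946 = 0.024554

PNS ≈ 0.0246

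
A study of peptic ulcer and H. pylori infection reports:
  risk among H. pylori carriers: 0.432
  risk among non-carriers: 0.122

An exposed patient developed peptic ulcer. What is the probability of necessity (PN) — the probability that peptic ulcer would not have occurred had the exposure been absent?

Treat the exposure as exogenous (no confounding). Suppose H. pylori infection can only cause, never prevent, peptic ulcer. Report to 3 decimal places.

Let p₁ = 0.432, p₀ = 0.122.
Under exogeneity and monotonicity, PN = (p₁ − p₀) / p₁.
PN = (0.432 − 0.122) / 0.432 = 0.31 / 0.432 ≈ 0.7176

PN ≈ 0.718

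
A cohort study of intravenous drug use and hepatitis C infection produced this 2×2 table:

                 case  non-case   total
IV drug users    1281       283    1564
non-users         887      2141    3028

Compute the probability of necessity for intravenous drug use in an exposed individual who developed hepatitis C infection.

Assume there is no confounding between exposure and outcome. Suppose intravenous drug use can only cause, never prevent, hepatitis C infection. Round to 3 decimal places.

p₁ = P(outcome | exposed) = 1281/1564 = 0.81905
p₀ = P(outcome | unexposed) = 887/3028 = 0.29293
Under exogeneity and monotonicity, PN = (p₁ − p₀)/p₁.
PN = (0.81905 − 0.29293) / 0.81905 ≈ 0.6424

PN ≈ 0.642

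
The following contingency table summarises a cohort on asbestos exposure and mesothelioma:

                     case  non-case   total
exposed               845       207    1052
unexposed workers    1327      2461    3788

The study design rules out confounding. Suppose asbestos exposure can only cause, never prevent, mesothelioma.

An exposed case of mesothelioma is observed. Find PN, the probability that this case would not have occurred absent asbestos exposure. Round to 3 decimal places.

PN ≈ 0.564

p₁ = P(outcome | exposed) = 845/1052 = 0.80323
p₀ = P(outcome | unexposed) = 1327/3788 = 0.35032
Under exogeneity and monotonicity, PN = (p₁ − p₀)/p₁.
PN = (0.80323 − 0.35032) / 0.80323 ≈ 0.5639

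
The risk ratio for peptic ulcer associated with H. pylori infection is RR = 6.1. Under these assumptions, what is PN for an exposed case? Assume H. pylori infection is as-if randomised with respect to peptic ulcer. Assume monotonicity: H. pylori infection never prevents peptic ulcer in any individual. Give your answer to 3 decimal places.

Under exogeneity and monotonicity, PN = (RR − 1) / RR = 1 − 1/RR.
PN = (6.1 − 1) / 6.1 = 5.1 / 6.1 ≈ 0.8361

PN ≈ 0.836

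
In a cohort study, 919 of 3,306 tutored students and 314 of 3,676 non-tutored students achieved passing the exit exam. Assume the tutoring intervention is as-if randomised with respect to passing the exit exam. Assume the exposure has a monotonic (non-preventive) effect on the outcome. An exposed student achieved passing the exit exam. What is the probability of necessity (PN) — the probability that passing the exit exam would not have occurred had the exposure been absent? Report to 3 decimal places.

p₁ = P(outcome | exposed) = 919/3306 = 0.27798
p₀ = P(outcome | unexposed) = 314/3676 = 0.085419
Under exogeneity and monotonicity, PN = (p₁ − p₀) / p₁.
PN = (0.27798 − 0.085419) / 0.27798 = 0.19256 / 0.27798 ≈ 0.6927

PN ≈ 0.693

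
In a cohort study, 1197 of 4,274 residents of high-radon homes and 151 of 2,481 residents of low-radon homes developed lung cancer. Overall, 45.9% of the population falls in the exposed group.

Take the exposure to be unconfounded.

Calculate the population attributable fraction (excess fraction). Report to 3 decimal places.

PAF ≈ 0.623

p₁ = P(outcome | exposed) = 1197/4274 = 0.28007
p₀ = P(outcome | unexposed) = 151/2481 = 0.060863
Overall risk P(Y=1) = π·p₁ + (1−π)·p₀ = 0.459×0.28007 + 0.541×0.060863 = 0.16148.
Under exogeneity, PAF = [P(Y=1) − p₀] / P(Y=1).
PAF = (0.16148 − 0.060863) / 0.16148 ≈ 0.6231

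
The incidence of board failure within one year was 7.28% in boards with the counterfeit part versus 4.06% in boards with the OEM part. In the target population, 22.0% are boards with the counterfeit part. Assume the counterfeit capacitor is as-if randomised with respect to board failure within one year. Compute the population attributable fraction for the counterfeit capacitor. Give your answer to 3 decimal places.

p₁ = 0.0728, p₀ = 0.0406.
Overall risk P(Y=1) = π·p₁ + (1−π)·p₀ = 0.22×0.0728 + 0.78×0.0406 = 0.047684.
Under exogeneity, PAF = [P(Y=1) − p₀] / P(Y=1).
PAF = (0.047684 − 0.0406) / 0.047684 ≈ 0.1486

PAF ≈ 0.149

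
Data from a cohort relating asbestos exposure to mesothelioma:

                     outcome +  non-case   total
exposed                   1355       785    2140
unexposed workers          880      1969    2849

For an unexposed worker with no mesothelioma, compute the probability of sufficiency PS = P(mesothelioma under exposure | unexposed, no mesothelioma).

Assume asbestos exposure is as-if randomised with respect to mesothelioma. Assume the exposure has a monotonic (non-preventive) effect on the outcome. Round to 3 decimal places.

PS ≈ 0.469

p₁ = P(outcome | exposed) = 1355/2140 = 0.63318
p₀ = P(outcome | unexposed) = 880/2849 = 0.30888
Under exogeneity and monotonicity, PS = (p₁ − p₀)/(1 − p₀).
PS = (0.63318 − 0.30888) / 0.69112 ≈ 0.4692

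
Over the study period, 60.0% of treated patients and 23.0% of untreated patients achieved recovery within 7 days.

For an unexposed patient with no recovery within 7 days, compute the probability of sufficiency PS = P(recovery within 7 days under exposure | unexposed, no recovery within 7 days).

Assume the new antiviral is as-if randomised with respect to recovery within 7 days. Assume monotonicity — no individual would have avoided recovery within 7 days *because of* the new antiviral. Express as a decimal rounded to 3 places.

p₁ = 0.6, p₀ = 0.23.
Under exogeneity and monotonicity, PS = (p₁ − p₀) / (1 − p₀).
PS = (0.6 − 0.23) / (1 − 0.23) = 0.37 / 0.77 ≈ 0.4805

PS ≈ 0.481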